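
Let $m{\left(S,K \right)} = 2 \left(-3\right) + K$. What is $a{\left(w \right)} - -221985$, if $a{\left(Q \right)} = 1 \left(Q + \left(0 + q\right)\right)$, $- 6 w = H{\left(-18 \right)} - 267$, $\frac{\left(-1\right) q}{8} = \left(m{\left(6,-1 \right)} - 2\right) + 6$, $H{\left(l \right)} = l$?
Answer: $\frac{444113}{2} \approx 2.2206 \cdot 10^{5}$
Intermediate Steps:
$m{\left(S,K \right)} = -6 + K$
$q = 24$ ($q = - 8 \left(\left(\left(-6 - 1\right) - 2\right) + 6\right) = - 8 \left(\left(-7 - 2\right) + 6\right) = - 8 \left(-9 + 6\right) = \left(-8\right) \left(-3\right) = 24$)
$w = \frac{95}{2}$ ($w = - \frac{-18 - 267}{6} = \left(- \frac{1}{6}\right) \left(-285\right) = \frac{95}{2} \approx 47.5$)
$a{\left(Q \right)} = 24 + Q$ ($a{\left(Q \right)} = 1 \left(Q + \left(0 + 24\right)\right) = 1 \left(Q + 24\right) = 1 \left(24 + Q\right) = 24 + Q$)
$a{\left(w \right)} - -221985 = \left(24 + \frac{95}{2}\right) - -221985 = \frac{143}{2} + 221985 = \frac{444113}{2}$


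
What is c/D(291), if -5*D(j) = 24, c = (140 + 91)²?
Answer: -88935/8 ≈ -11117.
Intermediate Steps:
c = 53361 (c = 231² = 53361)
D(j) = -24/5 (D(j) = -⅕*24 = -24/5)
c/D(291) = 53361/(-24/5) = 53361*(-5/24) = -88935/8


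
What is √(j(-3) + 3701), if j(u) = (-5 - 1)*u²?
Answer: √3647 ≈ 60.390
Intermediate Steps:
j(u) = -6*u²
√(j(-3) + 3701) = √(-6*(-3)² + 3701) = √(-6*9 + 3701) = √(-54 + 3701) = √3647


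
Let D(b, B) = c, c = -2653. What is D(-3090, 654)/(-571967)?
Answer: 2653/571967 ≈ 0.0046384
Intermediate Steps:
D(b, B) = -2653
D(-3090, 654)/(-571967) = -2653/(-571967) = -2653*(-1/571967) = 2653/571967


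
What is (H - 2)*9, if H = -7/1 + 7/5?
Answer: -342/5 ≈ -68.400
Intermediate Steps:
H = -28/5 (H = -7*1 + 7*(⅕) = -7 + 7/5 = -28/5 ≈ -5.6000)
(H - 2)*9 = (-28/5 - 2)*9 = -38/5*9 = -342/5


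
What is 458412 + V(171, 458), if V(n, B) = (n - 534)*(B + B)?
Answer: 125904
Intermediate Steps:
V(n, B) = 2*B*(-534 + n) (V(n, B) = (-534 + n)*(2*B) = 2*B*(-534 + n))
458412 + V(171, 458) = 458412 + 2*458*(-534 + 171) = 458412 + 2*458*(-363) = 458412 - 332508 = 125904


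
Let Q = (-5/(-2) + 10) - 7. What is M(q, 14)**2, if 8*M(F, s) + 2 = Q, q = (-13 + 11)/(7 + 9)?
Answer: 49/256 ≈ 0.19141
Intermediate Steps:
q = -1/8 (q = -2/16 = -2*1/16 = -1/8 ≈ -0.12500)
Q = 11/2 (Q = (-5*(-1/2) + 10) - 7 = (5/2 + 10) - 7 = 25/2 - 7 = 11/2 ≈ 5.5000)
M(F, s) = 7/16 (M(F, s) = -1/4 + (1/8)*(11/2) = -1/4 + 11/16 = 7/16)
M(q, 14)**2 = (7/16)**2 = 49/256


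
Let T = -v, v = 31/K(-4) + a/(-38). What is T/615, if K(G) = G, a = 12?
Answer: 613/46740 ≈ 0.013115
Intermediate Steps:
v = -613/76 (v = 31/(-4) + 12/(-38) = 31*(-¼) + 12*(-1/38) = -31/4 - 6/19 = -613/76 ≈ -8.0658)
T = 613/76 (T = -1*(-613/76) = 613/76 ≈ 8.0658)
T/615 = (613/76)/615 = (613/76)*(1/615) = 613/46740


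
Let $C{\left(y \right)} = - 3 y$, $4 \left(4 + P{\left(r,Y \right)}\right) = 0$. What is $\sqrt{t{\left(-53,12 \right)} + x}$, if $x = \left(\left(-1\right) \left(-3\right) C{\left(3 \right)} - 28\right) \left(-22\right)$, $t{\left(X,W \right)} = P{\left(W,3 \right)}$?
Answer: $3 \sqrt{134} \approx 34.728$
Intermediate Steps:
$P{\left(r,Y \right)} = -4$ ($P{\left(r,Y \right)} = -4 + \frac{1}{4} \cdot 0 = -4 + 0 = -4$)
$t{\left(X,W \right)} = -4$
$x = 1210$ ($x = \left(\left(-1\right) \left(-3\right) \left(\left(-3\right) 3\right) - 28\right) \left(-22\right) = \left(3 \left(-9\right) - 28\right) \left(-22\right) = \left(-27 - 28\right) \left(-22\right) = \left(-55\right) \left(-22\right) = 1210$)
$\sqrt{t{\left(-53,12 \right)} + x} = \sqrt{-4 + 1210} = \sqrt{1206} = 3 \sqrt{134}$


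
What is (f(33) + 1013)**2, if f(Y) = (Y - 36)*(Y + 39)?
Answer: 635209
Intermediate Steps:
f(Y) = (-36 + Y)*(39 + Y)
(f(33) + 1013)**2 = ((-1404 + 33**2 + 3*33) + 1013)**2 = ((-1404 + 1089 + 99) + 1013)**2 = (-216 + 1013)**2 = 797**2 = 635209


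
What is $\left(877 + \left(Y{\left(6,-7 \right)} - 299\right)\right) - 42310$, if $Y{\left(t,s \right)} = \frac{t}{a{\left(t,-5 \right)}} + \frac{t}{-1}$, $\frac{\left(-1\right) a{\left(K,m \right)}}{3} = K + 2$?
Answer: $- \frac{166953}{4} \approx -41738.0$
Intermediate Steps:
$a{\left(K,m \right)} = -6 - 3 K$ ($a{\left(K,m \right)} = - 3 \left(K + 2\right) = - 3 \left(2 + K\right) = -6 - 3 K$)
$Y{\left(t,s \right)} = - t + \frac{t}{-6 - 3 t}$ ($Y{\left(t,s \right)} = \frac{t}{-6 - 3 t} + \frac{t}{-1} = \frac{t}{-6 - 3 t} + t \left(-1\right) = \frac{t}{-6 - 3 t} - t = - t + \frac{t}{-6 - 3 t}$)
$\left(877 + \left(Y{\left(6,-7 \right)} - 299\right)\right) - 42310 = \left(877 - \left(299 - \frac{2 \left(-7 - 18\right)}{2 + 6}\right)\right) - 42310 = \left(877 - \left(299 - \frac{2 \left(-7 - 18\right)}{8}\right)\right) - 42310 = \left(877 - \left(299 - \frac{1}{4} \left(-25\right)\right)\right) - 42310 = \left(877 - \frac{1221}{4}\right) - 42310 = \frac{2287}{4} - 42310 = - \frac{166953}{4}$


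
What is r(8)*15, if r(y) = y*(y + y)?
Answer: 1920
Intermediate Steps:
r(y) = 2*y**2 (r(y) = y*(2*y) = 2*y**2)
r(8)*15 = (2*8**2)*15 = (2*64)*15 = 128*15 = 1920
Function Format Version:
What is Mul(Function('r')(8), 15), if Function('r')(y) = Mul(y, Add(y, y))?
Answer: 1920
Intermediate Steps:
Function('r')(y) = Mul(2, Pow(y, 2)) (Function('r')(y) = Mul(y, Mul(2, y)) = Mul(2, Pow(y, 2)))
Mul(Function('r')(8), 15) = Mul(Mul(2, Pow(8, 2)), 15) = Mul(Mul(2, 64), 15) = Mul(128, 15) = 1920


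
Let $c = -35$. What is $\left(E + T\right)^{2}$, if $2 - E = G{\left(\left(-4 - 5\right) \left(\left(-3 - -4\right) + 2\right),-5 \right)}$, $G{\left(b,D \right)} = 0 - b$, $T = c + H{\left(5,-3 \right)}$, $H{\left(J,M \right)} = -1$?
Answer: $3721$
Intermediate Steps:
$T = -36$ ($T = -35 - 1 = -36$)
$G{\left(b,D \right)} = - b$
$E = -25$ ($E = 2 - - \left(-4 - 5\right) \left(\left(-3 - -4\right) + 2\right) = 2 - - \left(-9\right) \left(\left(-3 + 4\right) + 2\right) = 2 - - \left(-9\right) \left(1 + 2\right) = 2 - - \left(-9\right) 3 = 2 - \left(-1\right) \left(-27\right) = 2 - 27 = -25$)
$\left(E + T\right)^{2} = \left(-25 - 36\right)^{2} = \left(-61\right)^{2} = 3721$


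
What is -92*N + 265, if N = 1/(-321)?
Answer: 85157/321 ≈ 265.29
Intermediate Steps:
N = -1/321 ≈ -0.0031153
-92*N + 265 = -92*(-1/321) + 265 = 92/321 + 265 = 85157/321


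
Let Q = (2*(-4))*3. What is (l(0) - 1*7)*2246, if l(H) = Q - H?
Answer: -69626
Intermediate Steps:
Q = -24 (Q = -8*3 = -24)
l(H) = -24 - H
(l(0) - 1*7)*2246 = ((-24 - 1*0) - 1*7)*2246 = ((-24 + 0) - 7)*2246 = (-24 - 7)*2246 = -31*2246 = -69626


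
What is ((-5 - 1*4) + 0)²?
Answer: 81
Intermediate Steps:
((-5 - 1*4) + 0)² = ((-5 - 4) + 0)² = (-9 + 0)² = (-9)² = 81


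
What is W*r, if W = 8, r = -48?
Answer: -384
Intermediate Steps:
W*r = 8*(-48) = -384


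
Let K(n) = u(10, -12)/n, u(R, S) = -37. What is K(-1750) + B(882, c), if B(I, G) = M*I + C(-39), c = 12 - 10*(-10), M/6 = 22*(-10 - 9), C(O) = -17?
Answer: -3871127713/1750 ≈ -2.2121e+6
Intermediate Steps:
M = -2508 (M = 6*(22*(-10 - 9)) = 6*(22*(-19)) = 6*(-418) = -2508)
c = 112 (c = 12 + 100 = 112)
B(I, G) = -17 - 2508*I (B(I, G) = -2508*I - 17 = -17 - 2508*I)
K(n) = -37/n
K(-1750) + B(882, c) = -37/(-1750) + (-17 - 2508*882) = -37*(-1/1750) + (-17 - 2212056) = 37/1750 - 2212073 = -3871127713/1750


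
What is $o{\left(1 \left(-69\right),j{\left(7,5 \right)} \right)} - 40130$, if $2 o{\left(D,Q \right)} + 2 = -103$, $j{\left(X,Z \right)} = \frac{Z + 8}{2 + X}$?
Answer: $- \frac{80365}{2} \approx -40183.0$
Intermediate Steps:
$j{\left(X,Z \right)} = \frac{8 + Z}{2 + X}$
$o{\left(D,Q \right)} = - \frac{105}{2}$ ($o{\left(D,Q \right)} = -1 + \frac{1}{2} \left(-103\right) = -1 - \frac{103}{2} = - \frac{105}{2}$)
$o{\left(1 \left(-69\right),j{\left(7,5 \right)} \right)} - 40130 = - \frac{105}{2} - 40130 = - \frac{80365}{2}$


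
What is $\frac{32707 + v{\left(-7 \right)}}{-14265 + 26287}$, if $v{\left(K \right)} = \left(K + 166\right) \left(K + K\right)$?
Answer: $\frac{30481}{12022} \approx 2.5354$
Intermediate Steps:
$v{\left(K \right)} = 2 K \left(166 + K\right)$ ($v{\left(K \right)} = \left(166 + K\right) 2 K = 2 K \left(166 + K\right)$)
$\frac{32707 + v{\left(-7 \right)}}{-14265 + 26287} = \frac{32707 + 2 \left(-7\right) \left(166 - 7\right)}{-14265 + 26287} = \frac{32707 + 2 \left(-7\right) 159}{12022} = \left(32707 - 2226\right) \frac{1}{12022} = 30481 \cdot \frac{1}{12022} = \frac{30481}{12022}$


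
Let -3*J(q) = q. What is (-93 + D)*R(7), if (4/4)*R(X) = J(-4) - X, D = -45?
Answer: 782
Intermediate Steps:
J(q) = -q/3
R(X) = 4/3 - X (R(X) = -⅓*(-4) - X = 4/3 - X)
(-93 + D)*R(7) = (-93 - 45)*(4/3 - 1*7) = -138*(4/3 - 7) = -138*(-17/3) = 782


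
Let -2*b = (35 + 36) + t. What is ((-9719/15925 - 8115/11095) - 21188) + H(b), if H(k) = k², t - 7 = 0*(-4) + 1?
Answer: -396368285967/20192900 ≈ -19629.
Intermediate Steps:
t = 8 (t = 7 + (0*(-4) + 1) = 7 + (0 + 1) = 7 + 1 = 8)
b = -79/2 (b = -((35 + 36) + 8)/2 = -(71 + 8)/2 = -½*79 = -79/2 ≈ -39.500)
((-9719/15925 - 8115/11095) - 21188) + H(b) = ((-9719/15925 - 8115/11095) - 21188) + (-79/2)² = ((-9719*1/15925 - 8115*1/11095) - 21188) + 6241/4 = ((-9719/15925 - 1623/2219) - 21188) + 6241/4 = (-6773248/5048225 - 21188) + 6241/4 = -106968564548/5048225 + 6241/4 = -396368285967/20192900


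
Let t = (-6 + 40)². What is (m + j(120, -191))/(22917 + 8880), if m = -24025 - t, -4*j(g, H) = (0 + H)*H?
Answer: -15245/14132 ≈ -1.0788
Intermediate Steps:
j(g, H) = -H²/4 (j(g, H) = -(0 + H)*H/4 = -H*H/4 = -H²/4)
t = 1156 (t = 34² = 1156)
m = -25181 (m = -24025 - 1*1156 = -24025 - 1156 = -25181)
(m + j(120, -191))/(22917 + 8880) = (-25181 - ¼*(-191)²)/(22917 + 8880) = (-25181 - ¼*36481)/31797 = (-25181 - 36481/4)*(1/31797) = -137205/4*1/31797 = -15245/14132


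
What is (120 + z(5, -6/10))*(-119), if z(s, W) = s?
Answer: -14875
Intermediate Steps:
(120 + z(5, -6/10))*(-119) = (120 + 5)*(-119) = 125*(-119) = -14875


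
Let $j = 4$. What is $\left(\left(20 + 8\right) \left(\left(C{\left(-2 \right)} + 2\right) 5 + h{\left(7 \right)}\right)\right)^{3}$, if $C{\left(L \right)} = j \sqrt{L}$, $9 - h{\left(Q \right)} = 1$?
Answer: $-820302336 + 75514880 i \sqrt{2} \approx -8.203 \cdot 10^{8} + 1.0679 \cdot 10^{8} i$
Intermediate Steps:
$h{\left(Q \right)} = 8$ ($h{\left(Q \right)} = 9 - 1 = 8$)
$C{\left(L \right)} = 4 \sqrt{L}$
$\left(\left(20 + 8\right) \left(\left(C{\left(-2 \right)} + 2\right) 5 + h{\left(7 \right)}\right)\right)^{3} = \left(\left(20 + 8\right) \left(\left(4 \sqrt{-2} + 2\right) 5 + 8\right)\right)^{3} = \left(28 \left(\left(4 i \sqrt{2} + 2\right) 5 + 8\right)\right)^{3} = \left(28 \left(\left(2 + 4 i \sqrt{2}\right) 5 + 8\right)\right)^{3} = \left(28 \left(\left(10 + 20 i \sqrt{2}\right) + 8\right)\right)^{3} = \left(28 \left(18 + 20 i \sqrt{2}\right)\right)^{3} = \left(504 + 560 i \sqrt{2}\right)^{3}$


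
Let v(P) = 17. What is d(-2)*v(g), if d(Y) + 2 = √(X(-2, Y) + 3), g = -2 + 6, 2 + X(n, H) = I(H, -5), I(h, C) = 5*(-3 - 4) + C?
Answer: -34 + 17*I*√39 ≈ -34.0 + 106.16*I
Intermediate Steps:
I(h, C) = -35 + C (I(h, C) = 5*(-7) + C = -35 + C)
X(n, H) = -42 (X(n, H) = -2 + (-35 - 5) = -2 - 40 = -42)
g = 4
d(Y) = -2 + I*√39 (d(Y) = -2 + √(-42 + 3) = -2 + √(-39) = -2 + I*√39)
d(-2)*v(g) = (-2 + I*√39)*17 = -34 + 17*I*√39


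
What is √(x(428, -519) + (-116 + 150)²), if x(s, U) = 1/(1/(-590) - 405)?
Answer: √66004661962466/238951 ≈ 34.000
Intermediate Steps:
x(s, U) = -590/238951 (x(s, U) = 1/(-1/590 - 405) = 1/(-238951/590) = -590/238951)
√(x(428, -519) + (-116 + 150)²) = √(-590/238951 + (-116 + 150)²) = √(-590/238951 + 34²) = √(-590/238951 + 1156) = √(276226766/238951) = √66004661962466/238951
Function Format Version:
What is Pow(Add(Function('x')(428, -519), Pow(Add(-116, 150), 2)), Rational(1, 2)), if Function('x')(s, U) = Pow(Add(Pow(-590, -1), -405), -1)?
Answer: Mul(Rational(1, 238951), Pow(66004661962466, Rational(1, 2))) ≈ 34.000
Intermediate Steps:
Function('x')(s, U) = Rational(-590, 238951) (Function('x')(s, U) = Pow(Add(Rational(-1, 590), -405), -1) = Pow(Rational(-238951, 590), -1) = Rational(-590, 238951))
Pow(Add(Function('x')(428, -519), Pow(Add(-116, 150), 2)), Rational(1, 2)) = Pow(Add(Rational(-590, 238951), Pow(Add(-116, 150), 2)), Rational(1, 2)) = Pow(Add(Rational(-590, 238951), Pow(34, 2)), Rational(1, 2)) = Pow(Add(Rational(-590, 238951), 1156), Rational(1, 2)) = Pow(Rational(276226766, 238951), Rational(1, 2)) = Mul(Rational(1, 238951), Pow(66004661962466, Rational(1, 2)))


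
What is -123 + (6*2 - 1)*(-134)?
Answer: -1597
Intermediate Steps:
-123 + (6*2 - 1)*(-134) = -123 + (12 - 1)*(-134) = -123 + 11*(-134) = -123 - 1474 = -1597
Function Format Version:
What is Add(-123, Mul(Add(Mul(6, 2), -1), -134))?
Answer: -1597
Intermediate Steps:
Add(-123, Mul(Add(Mul(6, 2), -1), -134)) = Add(-123, Mul(Add(12, -1), -134)) = Add(-123, Mul(11, -134)) = Add(-123, -1474) = -1597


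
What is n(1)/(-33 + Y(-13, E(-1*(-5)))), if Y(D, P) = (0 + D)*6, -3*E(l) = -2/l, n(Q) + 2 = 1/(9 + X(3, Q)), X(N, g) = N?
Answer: 23/1332 ≈ 0.017267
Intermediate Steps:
n(Q) = -23/12 (n(Q) = -2 + 1/(9 + 3) = -2 + 1/12 = -23/12)
E(l) = 2/(3*l) (E(l) = -(-2)/(3*l) = 2/(3*l))
Y(D, P) = 6*D (Y(D, P) = D*6 = 6*D)
n(1)/(-33 + Y(-13, E(-1*(-5)))) = -23/12/(-33 + 6*(-13)) = -23/12/(-33 - 78) = -23/12/(-111) = -1/111*(-23/12) = 23/1332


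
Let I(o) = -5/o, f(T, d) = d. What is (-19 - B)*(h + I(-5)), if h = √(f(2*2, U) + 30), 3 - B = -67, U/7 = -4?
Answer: -89 - 89*√2 ≈ -214.86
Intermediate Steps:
U = -28 (U = 7*(-4) = -28)
B = 70 (B = 3 - 1*(-67) = 3 + 67 = 70)
h = √2 (h = √(-28 + 30) = √2 ≈ 1.4142)
(-19 - B)*(h + I(-5)) = (-19 - 1*70)*(√2 - 5/(-5)) = (-19 - 70)*(√2 - 5*(-⅕)) = -89*(√2 + 1) = -89*(1 + √2) = -89 - 89*√2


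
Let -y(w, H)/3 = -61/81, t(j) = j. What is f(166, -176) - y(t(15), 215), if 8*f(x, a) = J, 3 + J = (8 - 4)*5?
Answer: -29/216 ≈ -0.13426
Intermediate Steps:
J = 17 (J = -3 + (8 - 4)*5 = -3 + 4*5 = -3 + 20 = 17)
f(x, a) = 17/8 (f(x, a) = (⅛)*17 = 17/8)
y(w, H) = 61/27 (y(w, H) = -(-183)/81 = -3*(-61/81) = 61/27)
f(166, -176) - y(t(15), 215) = 17/8 - 1*61/27 = 17/8 - 61/27 = -29/216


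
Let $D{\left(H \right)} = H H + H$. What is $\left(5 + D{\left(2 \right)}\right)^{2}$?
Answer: $121$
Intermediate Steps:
$D{\left(H \right)} = H + H^{2}$ ($D{\left(H \right)} = H^{2} + H = H + H^{2}$)
$\left(5 + D{\left(2 \right)}\right)^{2} = \left(5 + 2 \left(1 + 2\right)\right)^{2} = \left(5 + 2 \cdot 3\right)^{2} = \left(5 + 6\right)^{2} = 11^{2} = 121$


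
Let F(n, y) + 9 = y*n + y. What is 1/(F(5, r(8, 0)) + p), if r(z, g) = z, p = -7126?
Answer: -1/7087 ≈ -0.00014110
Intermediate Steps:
F(n, y) = -9 + y + n*y (F(n, y) = -9 + (y*n + y) = -9 + (n*y + y) = -9 + (y + n*y) = -9 + y + n*y)
1/(F(5, r(8, 0)) + p) = 1/((-9 + 8 + 5*8) - 7126) = 1/((-9 + 8 + 40) - 7126) = 1/(39 - 7126) = 1/(-7087) = -1/7087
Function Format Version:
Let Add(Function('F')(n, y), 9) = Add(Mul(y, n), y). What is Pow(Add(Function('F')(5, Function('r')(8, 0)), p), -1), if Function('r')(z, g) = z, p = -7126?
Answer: Rational(-1, 7087) ≈ -0.00014110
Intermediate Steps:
Function('F')(n, y) = Add(-9, y, Mul(n, y)) (Function('F')(n, y) = Add(-9, Add(Mul(y, n), y)) = Add(-9, Add(Mul(n, y), y)) = Add(-9, Add(y, Mul(n, y))) = Add(-9, y, Mul(n, y)))
Pow(Add(Function('F')(5, Function('r')(8, 0)), p), -1) = Pow(Add(Add(-9, 8, Mul(5, 8)), -7126), -1) = Pow(Add(Add(-9, 8, 40), -7126), -1) = Pow(Add(39, -7126), -1) = Pow(-7087, -1) = Rational(-1, 7087)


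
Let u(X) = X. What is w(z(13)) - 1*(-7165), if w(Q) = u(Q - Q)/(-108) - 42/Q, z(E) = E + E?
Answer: 93124/13 ≈ 7163.4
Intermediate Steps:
z(E) = 2*E
w(Q) = -42/Q (w(Q) = (Q - Q)/(-108) - 42/Q = 0*(-1/108) - 42/Q = 0 - 42/Q = -42/Q)
w(z(13)) - 1*(-7165) = -42/(2*13) - 1*(-7165) = -42/26 + 7165 = -42*1/26 + 7165 = -21/13 + 7165 = 93124/13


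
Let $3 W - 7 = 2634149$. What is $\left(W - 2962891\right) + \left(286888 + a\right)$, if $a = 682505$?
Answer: $-1115446$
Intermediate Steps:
$W = 878052$ ($W = \frac{7}{3} + \frac{1}{3} \cdot 2634149 = \frac{7}{3} + \frac{2634149}{3} = 878052$)
$\left(W - 2962891\right) + \left(286888 + a\right) = \left(878052 - 2962891\right) + \left(286888 + 682505\right) = -2084839 + 969393 = -1115446$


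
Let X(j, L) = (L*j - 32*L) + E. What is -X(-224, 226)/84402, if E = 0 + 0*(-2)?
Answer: 28928/42201 ≈ 0.68548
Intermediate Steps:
E = 0 (E = 0 + 0 = 0)
X(j, L) = -32*L + L*j (X(j, L) = (L*j - 32*L) + 0 = (-32*L + L*j) + 0 = -32*L + L*j)
-X(-224, 226)/84402 = -226*(-32 - 224)/84402 = -226*(-256)*(1/84402) = -1*(-57856)*(1/84402) = 57856*(1/84402) = 28928/42201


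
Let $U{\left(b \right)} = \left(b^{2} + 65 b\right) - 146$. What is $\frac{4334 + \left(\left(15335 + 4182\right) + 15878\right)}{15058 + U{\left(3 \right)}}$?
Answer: $\frac{39729}{15116} \approx 2.6283$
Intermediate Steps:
$U{\left(b \right)} = -146 + b^{2} + 65 b$
$\frac{4334 + \left(\left(15335 + 4182\right) + 15878\right)}{15058 + U{\left(3 \right)}} = \frac{4334 + \left(\left(15335 + 4182\right) + 15878\right)}{15058 + \left(-146 + 3^{2} + 65 \cdot 3\right)} = \frac{4334 + \left(19517 + 15878\right)}{15058 + \left(-146 + 9 + 195\right)} = \frac{4334 + 35395}{15058 + 58} = \frac{39729}{15116}$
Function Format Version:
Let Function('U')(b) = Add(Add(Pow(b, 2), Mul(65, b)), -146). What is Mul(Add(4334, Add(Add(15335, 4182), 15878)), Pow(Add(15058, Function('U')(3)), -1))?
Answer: Rational(39729, 15116) ≈ 2.6283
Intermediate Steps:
Function('U')(b) = Add(-146, Pow(b, 2), Mul(65, b))
Mul(Add(4334, Add(Add(15335, 4182), 15878)), Pow(Add(15058, Function('U')(3)), -1)) = Mul(Add(4334, Add(Add(15335, 4182), 15878)), Pow(Add(15058, Add(-146, Pow(3, 2), Mul(65, 3))), -1)) = Mul(Add(4334, Add(19517, 15878)), Pow(Add(15058, Add(-146, 9, 195)), -1)) = Mul(Add(4334, 35395), Pow(Add(15058, 58), -1)) = Mul(39729, Pow(15116, -1)) = Mul(39729, Rational(1, 15116)) = Rational(39729, 15116)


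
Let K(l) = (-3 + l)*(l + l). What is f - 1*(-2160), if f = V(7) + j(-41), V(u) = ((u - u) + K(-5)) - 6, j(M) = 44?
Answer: 2278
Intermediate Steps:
K(l) = 2*l*(-3 + l) (K(l) = (-3 + l)*(2*l) = 2*l*(-3 + l))
V(u) = 74 (V(u) = ((u - u) + 2*(-5)*(-3 - 5)) - 6 = (0 + 2*(-5)*(-8)) - 6 = (0 + 80) - 6 = 80 - 6 = 74)
f = 118 (f = 74 + 44 = 118)
f - 1*(-2160) = 118 - 1*(-2160) = 118 + 2160 = 2278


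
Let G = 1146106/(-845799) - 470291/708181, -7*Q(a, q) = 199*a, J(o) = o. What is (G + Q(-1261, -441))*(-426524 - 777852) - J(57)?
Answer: -181016111851975165471357/4192851471333 ≈ -4.3173e+10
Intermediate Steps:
Q(a, q) = -199*a/7
G = -1209422150695/598978781619 (G = 1146106*(-1/845799) - 470291*1/708181 = -1146106/845799 - 470291/708181 = -1209422150695/598978781619 ≈ -2.0191)
(G + Q(-1261, -441))*(-426524 - 777852) - J(57) = (-1209422150695/598978781619 - 199/7*(-1261))*(-426524 - 777852) - 1*57 = (-1209422150695/598978781619 + 250939/7)*(-1204376) - 57 = (150298670525635376/4192851471333)*(-1204376) - 57 = -181016111612982631605376/4192851471333 - 57 = -181016111851975165471357/4192851471333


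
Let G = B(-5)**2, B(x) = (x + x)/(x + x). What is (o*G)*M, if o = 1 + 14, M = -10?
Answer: -150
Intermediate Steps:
B(x) = 1 (B(x) = (2*x)/((2*x)) = (2*x)*(1/(2*x)) = 1)
G = 1 (G = 1**2 = 1)
o = 15
(o*G)*M = (15*1)*(-10) = 15*(-10) = -150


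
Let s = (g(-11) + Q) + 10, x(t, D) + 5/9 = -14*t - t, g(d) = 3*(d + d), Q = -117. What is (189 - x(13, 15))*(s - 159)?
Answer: -1149052/9 ≈ -1.2767e+5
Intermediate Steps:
g(d) = 6*d (g(d) = 3*(2*d) = 6*d)
x(t, D) = -5/9 - 15*t (x(t, D) = -5/9 + (-14*t - t) = -5/9 - 15*t)
s = -173 (s = (6*(-11) - 117) + 10 = (-66 - 117) + 10 = -183 + 10 = -173)
(189 - x(13, 15))*(s - 159) = (189 - (-5/9 - 15*13))*(-173 - 159) = (189 - (-5/9 - 195))*(-332) = (189 - 1*(-1760/9))*(-332) = (189 + 1760/9)*(-332) = (3461/9)*(-332) = -1149052/9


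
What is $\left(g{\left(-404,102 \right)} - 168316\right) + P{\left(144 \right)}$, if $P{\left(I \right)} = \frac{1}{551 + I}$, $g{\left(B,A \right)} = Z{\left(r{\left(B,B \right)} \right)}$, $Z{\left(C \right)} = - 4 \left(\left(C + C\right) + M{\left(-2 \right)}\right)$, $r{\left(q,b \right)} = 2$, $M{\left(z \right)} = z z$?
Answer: $- \frac{117001859}{695} \approx -1.6835 \cdot 10^{5}$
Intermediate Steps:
$M{\left(z \right)} = z^{2}$
$Z{\left(C \right)} = -16 - 8 C$ ($Z{\left(C \right)} = - 4 \left(\left(C + C\right) + \left(-2\right)^{2}\right) = - 4 \left(2 C + 4\right) = - 4 \left(4 + 2 C\right) = -16 - 8 C$)
$g{\left(B,A \right)} = -32$ ($g{\left(B,A \right)} = -16 - 16 = -32$)
$\left(g{\left(-404,102 \right)} - 168316\right) + P{\left(144 \right)} = \left(-32 - 168316\right) + \frac{1}{551 + 144} = -168348 + \frac{1}{695} = - \frac{117001859}{695}$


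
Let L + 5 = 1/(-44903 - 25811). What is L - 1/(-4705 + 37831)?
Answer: -2928115915/585617991 ≈ -5.0000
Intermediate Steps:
L = -353571/70714 (L = -5 + 1/(-44903 - 25811) = -5 + 1/(-70714) = -5 - 1/70714 = -353571/70714 ≈ -5.0000)
L - 1/(-4705 + 37831) = -353571/70714 - 1/(-4705 + 37831) = -353571/70714 - 1/33126 = -2928115915/585617991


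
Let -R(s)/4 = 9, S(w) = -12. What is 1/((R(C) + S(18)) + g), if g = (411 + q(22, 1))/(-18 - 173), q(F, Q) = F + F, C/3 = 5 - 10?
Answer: -191/9623 ≈ -0.019848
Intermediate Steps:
C = -15 (C = 3*(5 - 10) = 3*(-5) = -15)
R(s) = -36 (R(s) = -4*9 = -36)
q(F, Q) = 2*F
g = -455/191 (g = (411 + 2*22)/(-18 - 173) = (411 + 44)/(-191) = 455*(-1/191) = -455/191 ≈ -2.3822)
1/((R(C) + S(18)) + g) = 1/((-36 - 12) - 455/191) = 1/(-48 - 455/191) = 1/(-9623/191) = -191/9623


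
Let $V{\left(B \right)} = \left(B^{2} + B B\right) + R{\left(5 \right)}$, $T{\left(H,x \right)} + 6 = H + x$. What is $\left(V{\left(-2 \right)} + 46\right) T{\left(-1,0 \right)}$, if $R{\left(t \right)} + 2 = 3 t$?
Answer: $-469$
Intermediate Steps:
$R{\left(t \right)} = -2 + 3 t$
$T{\left(H,x \right)} = -6 + H + x$ ($T{\left(H,x \right)} = -6 + \left(H + x\right) = -6 + H + x$)
$V{\left(B \right)} = 13 + 2 B^{2}$ ($V{\left(B \right)} = \left(B^{2} + B B\right) + \left(-2 + 3 \cdot 5\right) = \left(B^{2} + B^{2}\right) + \left(-2 + 15\right) = 2 B^{2} + 13 = 13 + 2 B^{2}$)
$\left(V{\left(-2 \right)} + 46\right) T{\left(-1,0 \right)} = \left(\left(13 + 2 \left(-2\right)^{2}\right) + 46\right) \left(-6 - 1 + 0\right) = \left(\left(13 + 2 \cdot 4\right) + 46\right) \left(-7\right) = \left(\left(13 + 8\right) + 46\right) \left(-7\right) = \left(21 + 46\right) \left(-7\right) = 67 \left(-7\right) = -469$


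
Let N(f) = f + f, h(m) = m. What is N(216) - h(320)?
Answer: 112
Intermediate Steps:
N(f) = 2*f
N(216) - h(320) = 2*216 - 1*320 = 432 - 320 = 112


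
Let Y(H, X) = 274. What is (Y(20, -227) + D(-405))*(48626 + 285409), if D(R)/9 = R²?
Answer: 493202343465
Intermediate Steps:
D(R) = 9*R²
(Y(20, -227) + D(-405))*(48626 + 285409) = (274 + 9*(-405)²)*(48626 + 285409) = (274 + 9*164025)*334035 = (274 + 1476225)*334035 = 1476499*334035 = 493202343465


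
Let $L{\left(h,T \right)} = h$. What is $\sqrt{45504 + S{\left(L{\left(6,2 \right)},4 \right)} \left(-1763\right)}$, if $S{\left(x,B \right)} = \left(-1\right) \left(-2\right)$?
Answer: $\sqrt{41978} \approx 204.89$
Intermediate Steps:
$S{\left(x,B \right)} = 2$
$\sqrt{45504 + S{\left(L{\left(6,2 \right)},4 \right)} \left(-1763\right)} = \sqrt{45504 + 2 \left(-1763\right)} = \sqrt{45504 - 3526} = \sqrt{41978}$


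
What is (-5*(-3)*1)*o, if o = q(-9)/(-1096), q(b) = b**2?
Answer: -1215/1096 ≈ -1.1086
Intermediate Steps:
o = -81/1096 (o = (-9)**2/(-1096) = 81*(-1/1096) = -81/1096 ≈ -0.073905)
(-5*(-3)*1)*o = (-5*(-3)*1)*(-81/1096) = (15*1)*(-81/1096) = 15*(-81/1096) = -1215/1096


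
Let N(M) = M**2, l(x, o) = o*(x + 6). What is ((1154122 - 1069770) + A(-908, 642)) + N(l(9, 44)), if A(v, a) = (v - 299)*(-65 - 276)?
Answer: 931539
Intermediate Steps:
l(x, o) = o*(6 + x)
A(v, a) = 101959 - 341*v (A(v, a) = (-299 + v)*(-341) = 101959 - 341*v)
((1154122 - 1069770) + A(-908, 642)) + N(l(9, 44)) = ((1154122 - 1069770) + (101959 - 341*(-908))) + (44*(6 + 9))**2 = (84352 + (101959 + 309628)) + (44*15)**2 = (84352 + 411587) + 660**2 = 495939 + 435600 = 931539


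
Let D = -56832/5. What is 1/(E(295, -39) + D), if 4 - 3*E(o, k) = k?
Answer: -15/170281 ≈ -8.8090e-5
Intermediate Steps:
E(o, k) = 4/3 - k/3
D = -56832/5 (D = (⅕)*(-56832) = -56832/5 ≈ -11366.)
1/(E(295, -39) + D) = 1/((4/3 - ⅓*(-39)) - 56832/5) = 1/((4/3 + 13) - 56832/5) = 1/(43/3 - 56832/5) = 1/(-170281/15) = -15/170281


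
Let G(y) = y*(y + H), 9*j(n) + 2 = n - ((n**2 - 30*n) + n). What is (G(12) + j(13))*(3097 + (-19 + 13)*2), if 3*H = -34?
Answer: 299245/3 ≈ 99748.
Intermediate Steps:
H = -34/3 (H = (1/3)*(-34) = -34/3 ≈ -11.333)
j(n) = -2/9 - n**2/9 + 10*n/3 (j(n) = -2/9 + (n - ((n**2 - 30*n) + n))/9 = -2/9 + (n - (n**2 - 29*n))/9 = -2/9 + (n + (-n**2 + 29*n))/9 = -2/9 + (-n**2 + 30*n)/9 = -2/9 + (-n**2/9 + 10*n/3) = -2/9 - n**2/9 + 10*n/3)
G(y) = y*(-34/3 + y) (G(y) = y*(y - 34/3) = y*(-34/3 + y))
(G(12) + j(13))*(3097 + (-19 + 13)*2) = ((1/3)*12*(-34 + 3*12) + (-2/9 - 1/9*13**2 + (10/3)*13))*(3097 + (-19 + 13)*2) = ((1/3)*12*(-34 + 36) + (-2/9 - 1/9*169 + 130/3))*(3097 - 6*2) = ((1/3)*12*2 + (-2/9 - 169/9 + 130/3))*(3097 - 12) = (8 + 73/3)*3085 = (97/3)*3085 = 299245/3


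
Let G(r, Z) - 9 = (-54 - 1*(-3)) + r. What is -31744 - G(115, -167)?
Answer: -31817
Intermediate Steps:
G(r, Z) = -42 + r (G(r, Z) = 9 + ((-54 - 1*(-3)) + r) = 9 + ((-54 + 3) + r) = 9 + (-51 + r) = -42 + r)
-31744 - G(115, -167) = -31744 - (-42 + 115) = -31744 - 1*73 = -31744 - 73 = -31817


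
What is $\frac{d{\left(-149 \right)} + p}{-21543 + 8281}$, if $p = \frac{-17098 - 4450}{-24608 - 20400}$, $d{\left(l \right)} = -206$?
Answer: $\frac{2312525}{149224024} \approx 0.015497$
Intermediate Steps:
$p = \frac{5387}{11252}$ ($p = - \frac{21548}{-45008} = \left(-21548\right) \left(- \frac{1}{45008}\right) = \frac{5387}{11252} \approx 0.47876$)
$\frac{d{\left(-149 \right)} + p}{-21543 + 8281} = \frac{-206 + \frac{5387}{11252}}{-21543 + 8281} = - \frac{2312525}{11252 \left(-13262\right)} = \left(- \frac{2312525}{11252}\right) \left(- \frac{1}{13262}\right) = \frac{2312525}{149224024}$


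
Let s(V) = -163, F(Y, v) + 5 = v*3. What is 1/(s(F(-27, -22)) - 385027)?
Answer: -1/385190 ≈ -2.5961e-6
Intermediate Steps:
F(Y, v) = -5 + 3*v (F(Y, v) = -5 + v*3 = -5 + 3*v)
1/(s(F(-27, -22)) - 385027) = 1/(-163 - 385027) = 1/(-385190) = -1/385190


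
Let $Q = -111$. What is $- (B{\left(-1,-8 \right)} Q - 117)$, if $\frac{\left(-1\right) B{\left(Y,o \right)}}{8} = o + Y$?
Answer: $8109$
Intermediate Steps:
$B{\left(Y,o \right)} = - 8 Y - 8 o$ ($B{\left(Y,o \right)} = - 8 \left(o + Y\right) = - 8 \left(Y + o\right) = - 8 Y - 8 o$)
$- (B{\left(-1,-8 \right)} Q - 117) = - (\left(\left(-8\right) \left(-1\right) - -64\right) \left(-111\right) - 117) = - (\left(8 + 64\right) \left(-111\right) - 117) = - (72 \left(-111\right) - 117) = - (-7992 - 117) = \left(-1\right) \left(-8109\right) = 8109$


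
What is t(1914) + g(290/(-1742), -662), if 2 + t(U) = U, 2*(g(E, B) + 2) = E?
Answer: 3327075/1742 ≈ 1909.9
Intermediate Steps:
g(E, B) = -2 + E/2
t(U) = -2 + U
t(1914) + g(290/(-1742), -662) = (-2 + 1914) + (-2 + (290/(-1742))/2) = 1912 + (-2 + (290*(-1/1742))/2) = 1912 + (-2 + (1/2)*(-145/871)) = 1912 + (-2 - 145/1742) = 1912 - 3629/1742 = 3327075/1742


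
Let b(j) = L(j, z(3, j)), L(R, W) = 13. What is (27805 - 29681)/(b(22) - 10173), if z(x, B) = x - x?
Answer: 469/2540 ≈ 0.18465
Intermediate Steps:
z(x, B) = 0
b(j) = 13
(27805 - 29681)/(b(22) - 10173) = (27805 - 29681)/(13 - 10173) = -1876/(-10160) = -1876*(-1/10160) = 469/2540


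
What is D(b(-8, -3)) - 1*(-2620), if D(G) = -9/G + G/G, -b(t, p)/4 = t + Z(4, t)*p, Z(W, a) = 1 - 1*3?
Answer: 20959/8 ≈ 2619.9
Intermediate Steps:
Z(W, a) = -2 (Z(W, a) = 1 - 3 = -2)
b(t, p) = -4*t + 8*p (b(t, p) = -4*(t - 2*p) = -4*t + 8*p)
D(G) = 1 - 9/G (D(G) = -9/G + 1 = 1 - 9/G)
D(b(-8, -3)) - 1*(-2620) = (-9 + (-4*(-8) + 8*(-3)))/(-4*(-8) + 8*(-3)) - 1*(-2620) = (-9 + (32 - 24))/(32 - 24) + 2620 = (-9 + 8)/8 + 2620 = (1/8)*(-1) + 2620 = -1/8 + 2620 = 20959/8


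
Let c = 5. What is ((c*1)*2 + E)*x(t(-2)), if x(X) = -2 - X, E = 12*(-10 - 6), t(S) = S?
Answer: 0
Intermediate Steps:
E = -192 (E = 12*(-16) = -192)
((c*1)*2 + E)*x(t(-2)) = ((5*1)*2 - 192)*(-2 - 1*(-2)) = (5*2 - 192)*(-2 + 2) = (10 - 192)*0 = -182*0 = 0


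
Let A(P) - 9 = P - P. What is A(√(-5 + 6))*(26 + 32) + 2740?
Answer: 3262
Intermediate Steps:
A(P) = 9 (A(P) = 9 + (P - P) = 9 + 0 = 9)
A(√(-5 + 6))*(26 + 32) + 2740 = 9*(26 + 32) + 2740 = 9*58 + 2740 = 522 + 2740 = 3262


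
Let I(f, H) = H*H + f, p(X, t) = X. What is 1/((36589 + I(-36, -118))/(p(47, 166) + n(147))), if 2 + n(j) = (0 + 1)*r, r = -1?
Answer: 44/50477 ≈ 0.00087168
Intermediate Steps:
I(f, H) = f + H² (I(f, H) = H² + f = f + H²)
n(j) = -3 (n(j) = -2 + (0 + 1)*(-1) = -2 + 1*(-1) = -2 - 1 = -3)
1/((36589 + I(-36, -118))/(p(47, 166) + n(147))) = 1/((36589 + (-36 + (-118)²))/(47 - 3)) = 1/((36589 + (-36 + 13924))/44) = 1/((36589 + 13888)*(1/44)) = 1/(50477*(1/44)) = 1/(50477/44) = 44/50477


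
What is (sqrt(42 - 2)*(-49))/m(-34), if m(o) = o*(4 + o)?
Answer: -49*sqrt(10)/510 ≈ -0.30383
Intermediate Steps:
(sqrt(42 - 2)*(-49))/m(-34) = (sqrt(42 - 2)*(-49))/((-34*(4 - 34))) = (sqrt(40)*(-49))/((-34*(-30))) = ((2*sqrt(10))*(-49))/1020 = -98*sqrt(10)*(1/1020) = -49*sqrt(10)/510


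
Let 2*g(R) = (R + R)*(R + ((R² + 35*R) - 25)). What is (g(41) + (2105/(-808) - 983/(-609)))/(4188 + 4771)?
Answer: 63187461983/4408473048 ≈ 14.333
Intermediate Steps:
g(R) = R*(-25 + R² + 36*R) (g(R) = ((R + R)*(R + ((R² + 35*R) - 25)))/2 = ((2*R)*(R + (-25 + R² + 35*R)))/2 = ((2*R)*(-25 + R² + 36*R))/2 = (2*R*(-25 + R² + 36*R))/2 = R*(-25 + R² + 36*R))
(g(41) + (2105/(-808) - 983/(-609)))/(4188 + 4771) = (41*(-25 + 41² + 36*41) + (2105/(-808) - 983/(-609)))/(4188 + 4771) = (41*(-25 + 1681 + 1476) + (2105*(-1/808) - 983*(-1/609)))/8959 = (41*3132 + (-2105/808 + 983/609))*(1/8959) = (128412 - 487681/492072)*(1/8959) = (63187461983/492072)*(1/8959) = 63187461983/4408473048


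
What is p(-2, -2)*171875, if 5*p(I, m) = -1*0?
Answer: 0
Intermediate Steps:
p(I, m) = 0 (p(I, m) = (-1*0)/5 = (⅕)*0 = 0)
p(-2, -2)*171875 = 0*171875 = 0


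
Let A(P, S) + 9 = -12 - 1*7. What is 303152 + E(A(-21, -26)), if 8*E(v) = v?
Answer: 606297/2 ≈ 3.0315e+5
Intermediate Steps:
A(P, S) = -28 (A(P, S) = -9 + (-12 - 1*7) = -9 + (-12 - 7) = -9 - 19 = -28)
E(v) = v/8
303152 + E(A(-21, -26)) = 303152 + (⅛)*(-28) = 303152 - 7/2 = 606297/2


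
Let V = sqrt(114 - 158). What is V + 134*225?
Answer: 30150 + 2*I*sqrt(11) ≈ 30150.0 + 6.6332*I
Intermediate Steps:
V = 2*I*sqrt(11) (V = sqrt(-44) = 2*I*sqrt(11) ≈ 6.6332*I)
V + 134*225 = 2*I*sqrt(11) + 134*225 = 2*I*sqrt(11) + 30150 = 30150 + 2*I*sqrt(11)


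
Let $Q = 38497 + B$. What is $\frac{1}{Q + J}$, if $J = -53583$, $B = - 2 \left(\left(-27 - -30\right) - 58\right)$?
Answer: $- \frac{1}{14976} \approx -6.6774 \cdot 10^{-5}$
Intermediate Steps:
$B = 110$ ($B = - 2 \left(\left(-27 + 30\right) - 58\right) = - 2 \left(3 - 58\right) = \left(-2\right) \left(-55\right) = 110$)
$Q = 38607$ ($Q = 38497 + 110 = 38607$)
$\frac{1}{Q + J} = \frac{1}{38607 - 53583} = \frac{1}{-14976} = - \frac{1}{14976}$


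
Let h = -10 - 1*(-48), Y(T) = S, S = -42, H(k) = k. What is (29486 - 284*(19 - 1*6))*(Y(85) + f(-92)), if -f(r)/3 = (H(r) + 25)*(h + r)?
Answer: -281051424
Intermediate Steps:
Y(T) = -42
h = 38 (h = -10 + 48 = 38)
f(r) = -3*(25 + r)*(38 + r) (f(r) = -3*(r + 25)*(38 + r) = -3*(25 + r)*(38 + r))
(29486 - 284*(19 - 1*6))*(Y(85) + f(-92)) = (29486 - 284*(19 - 1*6))*(-42 + (-2850 - 189*(-92) - 3*(-92)**2)) = (29486 - 284*(19 - 6))*(-42 + (-2850 + 17388 - 3*8464)) = (29486 - 284*13)*(-42 + (-2850 + 17388 - 25392)) = (29486 - 3692)*(-42 - 10854) = 25794*(-10896) = -281051424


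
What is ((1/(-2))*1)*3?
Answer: -3/2 ≈ -1.5000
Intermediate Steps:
((1/(-2))*1)*3 = ((1*(-½))*1)*3 = -½*1*3 = -½*3 = -3/2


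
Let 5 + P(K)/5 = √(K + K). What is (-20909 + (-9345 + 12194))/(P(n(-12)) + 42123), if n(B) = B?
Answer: -190072470/443060551 + 45150*I*√6/443060551 ≈ -0.429 + 0.00024961*I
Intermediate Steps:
P(K) = -25 + 5*√2*√K (P(K) = -25 + 5*√(K + K) = -25 + 5*√(2*K) = -25 + 5*(√2*√K) = -25 + 5*√2*√K)
(-20909 + (-9345 + 12194))/(P(n(-12)) + 42123) = (-20909 + (-9345 + 12194))/((-25 + 5*√2*√(-12)) + 42123) = (-20909 + 2849)/((-25 + 5*√2*(2*I*√3)) + 42123) = -18060/((-25 + 10*I*√6) + 42123) = -18060/(42098 + 10*I*√6)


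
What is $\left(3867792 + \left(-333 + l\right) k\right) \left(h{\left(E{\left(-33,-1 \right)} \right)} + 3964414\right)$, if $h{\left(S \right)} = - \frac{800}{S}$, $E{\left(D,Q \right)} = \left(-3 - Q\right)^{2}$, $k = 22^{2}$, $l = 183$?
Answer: $15044953259088$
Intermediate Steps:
$k = 484$
$\left(3867792 + \left(-333 + l\right) k\right) \left(h{\left(E{\left(-33,-1 \right)} \right)} + 3964414\right) = \left(3867792 + \left(-333 + 183\right) 484\right) \left(- \frac{800}{\left(3 - 1\right)^{2}} + 3964414\right) = \left(3867792 - 72600\right) \left(- \frac{800}{2^{2}} + 3964414\right) = \left(3867792 - 72600\right) \left(- \frac{800}{4} + 3964414\right) = 3795192 \left(\left(-800\right) \frac{1}{4} + 3964414\right) = 3795192 \left(-200 + 3964414\right) = 3795192 \cdot 3964214 = 15044953259088$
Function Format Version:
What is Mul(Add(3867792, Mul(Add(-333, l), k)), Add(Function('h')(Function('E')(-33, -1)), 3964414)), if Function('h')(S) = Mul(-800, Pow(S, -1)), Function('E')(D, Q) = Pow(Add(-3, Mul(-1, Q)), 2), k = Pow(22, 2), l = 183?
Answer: 15044953259088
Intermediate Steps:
k = 484
Mul(Add(3867792, Mul(Add(-333, l), k)), Add(Function('h')(Function('E')(-33, -1)), 3964414)) = Mul(Add(3867792, Mul(Add(-333, 183), 484)), Add(Mul(-800, Pow(Pow(Add(3, -1), 2), -1)), 3964414)) = Mul(Add(3867792, Mul(-150, 484)), Add(Mul(-800, Pow(Pow(2, 2), -1)), 3964414)) = Mul(Add(3867792, -72600), Add(Mul(-800, Pow(4, -1)), 3964414)) = Mul(3795192, Add(Mul(-800, Rational(1, 4)), 3964414)) = Mul(3795192, Add(-200, 3964414)) = Mul(3795192, 3964214) = 15044953259088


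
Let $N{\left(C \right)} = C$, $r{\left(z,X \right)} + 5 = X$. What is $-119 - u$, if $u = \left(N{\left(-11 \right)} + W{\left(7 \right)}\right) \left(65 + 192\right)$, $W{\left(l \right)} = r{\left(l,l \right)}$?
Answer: $2194$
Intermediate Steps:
$r{\left(z,X \right)} = -5 + X$
$W{\left(l \right)} = -5 + l$
$u = -2313$ ($u = \left(-11 + \left(-5 + 7\right)\right) \left(65 + 192\right) = \left(-11 + 2\right) 257 = \left(-9\right) 257 = -2313$)
$-119 - u = -119 - -2313 = -119 + 2313 = 2194$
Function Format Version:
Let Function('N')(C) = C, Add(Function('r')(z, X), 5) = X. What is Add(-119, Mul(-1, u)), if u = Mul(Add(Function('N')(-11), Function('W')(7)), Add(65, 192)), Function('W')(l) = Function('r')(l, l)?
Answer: 2194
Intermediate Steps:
Function('r')(z, X) = Add(-5, X)
Function('W')(l) = Add(-5, l)
u = -2313 (u = Mul(Add(-11, Add(-5, 7)), Add(65, 192)) = Mul(Add(-11, 2), 257) = Mul(-9, 257) = -2313)
Add(-119, Mul(-1, u)) = Add(-119, Mul(-1, -2313)) = Add(-119, 2313) = 2194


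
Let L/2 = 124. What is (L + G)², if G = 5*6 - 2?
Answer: 76176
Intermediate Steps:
L = 248 (L = 2*124 = 248)
G = 28 (G = 30 - 2 = 28)
(L + G)² = (248 + 28)² = 276² = 76176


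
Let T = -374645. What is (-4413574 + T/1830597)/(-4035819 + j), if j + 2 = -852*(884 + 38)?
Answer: 8079475698323/8825976304905 ≈ 0.91542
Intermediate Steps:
j = -785546 (j = -2 - 852*(884 + 38) = -2 - 852*922 = -2 - 785544 = -785546)
(-4413574 + T/1830597)/(-4035819 + j) = (-4413574 - 374645/1830597)/(-4035819 - 785546) = (-4413574 - 374645*1/1830597)/(-4821365) = (-4413574 - 374645/1830597)*(-1/4821365) = -8079475698323/1830597*(-1/4821365) = 8079475698323/8825976304905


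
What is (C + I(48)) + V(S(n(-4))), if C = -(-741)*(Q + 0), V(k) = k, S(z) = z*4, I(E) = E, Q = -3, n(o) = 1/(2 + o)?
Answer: -2177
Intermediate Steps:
S(z) = 4*z
C = -2223 (C = -(-741)*(-3 + 0) = -(-741)*(-3) = -247*9 = -2223)
(C + I(48)) + V(S(n(-4))) = (-2223 + 48) + 4/(2 - 4) = -2175 + 4/(-2) = -2175 + 4*(-½) = -2175 - 2 = -2177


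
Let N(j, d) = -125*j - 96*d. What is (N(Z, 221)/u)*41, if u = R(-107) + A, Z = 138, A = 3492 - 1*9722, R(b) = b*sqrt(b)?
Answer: 3275123460/13345981 - 56250114*I*sqrt(107)/13345981 ≈ 245.4 - 43.598*I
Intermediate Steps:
R(b) = b**(3/2)
A = -6230 (A = 3492 - 9722 = -6230)
u = -6230 - 107*I*sqrt(107) (u = (-107)**(3/2) - 6230 = -107*I*sqrt(107) - 6230 = -6230 - 107*I*sqrt(107) ≈ -6230.0 - 1106.8*I)
(N(Z, 221)/u)*41 = ((-125*138 - 96*221)/(-6230 - 107*I*sqrt(107)))*41 = ((-17250 - 21216)/(-6230 - 107*I*sqrt(107)))*41 = -38466/(-6230 - 107*I*sqrt(107))*41 = -1577106/(-6230 - 107*I*sqrt(107))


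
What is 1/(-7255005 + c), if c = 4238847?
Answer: -1/3016158 ≈ -3.3155e-7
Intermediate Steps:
1/(-7255005 + c) = 1/(-7255005 + 4238847) = 1/(-3016158) = -1/3016158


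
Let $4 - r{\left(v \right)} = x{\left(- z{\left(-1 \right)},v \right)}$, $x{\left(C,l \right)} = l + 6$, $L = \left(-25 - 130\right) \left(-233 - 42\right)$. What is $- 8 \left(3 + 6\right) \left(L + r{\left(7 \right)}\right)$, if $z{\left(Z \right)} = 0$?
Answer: $-3068352$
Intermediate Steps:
$L = 42625$ ($L = \left(-155\right) \left(-275\right) = 42625$)
$x{\left(C,l \right)} = 6 + l$
$r{\left(v \right)} = -2 - v$ ($r{\left(v \right)} = 4 - \left(6 + v\right) = -2 - v$)
$- 8 \left(3 + 6\right) \left(L + r{\left(7 \right)}\right) = - 8 \left(3 + 6\right) \left(42625 - 9\right) = \left(-8\right) 9 \left(42625 - 9\right) = - 72 \left(42625 - 9\right) = \left(-72\right) 42616 = -3068352$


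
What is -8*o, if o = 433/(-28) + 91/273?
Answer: 2542/21 ≈ 121.05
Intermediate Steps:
o = -1271/84 (o = 433*(-1/28) + 91*(1/273) = -433/28 + 1/3 = -1271/84 ≈ -15.131)
-8*o = -8*(-1271/84) = 2542/21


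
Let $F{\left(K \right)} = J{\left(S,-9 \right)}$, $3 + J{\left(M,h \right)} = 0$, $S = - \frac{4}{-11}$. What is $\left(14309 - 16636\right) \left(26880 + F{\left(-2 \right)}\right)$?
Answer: $-62542779$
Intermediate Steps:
$S = \frac{4}{11}$ ($S = \left(-4\right) \left(- \frac{1}{11}\right) = \frac{4}{11} \approx 0.36364$)
$J{\left(M,h \right)} = -3$ ($J{\left(M,h \right)} = -3 + 0 = -3$)
$F{\left(K \right)} = -3$
$\left(14309 - 16636\right) \left(26880 + F{\left(-2 \right)}\right) = \left(14309 - 16636\right) \left(26880 - 3\right) = \left(-2327\right) 26877 = -62542779$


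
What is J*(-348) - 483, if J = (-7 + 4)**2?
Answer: -3615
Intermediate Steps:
J = 9 (J = (-3)**2 = 9)
J*(-348) - 483 = 9*(-348) - 483 = -3132 - 483 = -3615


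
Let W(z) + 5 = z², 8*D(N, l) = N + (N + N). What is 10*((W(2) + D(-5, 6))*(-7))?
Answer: 805/4 ≈ 201.25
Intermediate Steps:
D(N, l) = 3*N/8 (D(N, l) = (N + (N + N))/8 = (N + 2*N)/8 = (3*N)/8 = 3*N/8)
W(z) = -5 + z²
10*((W(2) + D(-5, 6))*(-7)) = 10*(((-5 + 2²) + (3/8)*(-5))*(-7)) = 10*(((-5 + 4) - 15/8)*(-7)) = 10*((-1 - 15/8)*(-7)) = 10*(-23/8*(-7)) = 10*(161/8) = 805/4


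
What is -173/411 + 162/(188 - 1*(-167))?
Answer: 5167/145905 ≈ 0.035413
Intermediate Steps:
-173/411 + 162/(188 - 1*(-167)) = -173*1/411 + 162/(188 + 167) = -173/411 + 162/355 = 5167/145905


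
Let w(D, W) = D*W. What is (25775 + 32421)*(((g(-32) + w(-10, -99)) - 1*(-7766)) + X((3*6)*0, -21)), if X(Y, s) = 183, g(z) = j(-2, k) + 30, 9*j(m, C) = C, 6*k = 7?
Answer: 14093121634/27 ≈ 5.2197e+8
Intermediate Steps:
k = 7/6 (k = (⅙)*7 = 7/6 ≈ 1.1667)
j(m, C) = C/9
g(z) = 1627/54 (g(z) = (⅑)*(7/6) + 30 = 7/54 + 30 = 1627/54)
(25775 + 32421)*(((g(-32) + w(-10, -99)) - 1*(-7766)) + X((3*6)*0, -21)) = (25775 + 32421)*(((1627/54 - 10*(-99)) - 1*(-7766)) + 183) = 58196*(((1627/54 + 990) + 7766) + 183) = 58196*((55087/54 + 7766) + 183) = 58196*(474451/54 + 183) = 58196*(484333/54) = 14093121634/27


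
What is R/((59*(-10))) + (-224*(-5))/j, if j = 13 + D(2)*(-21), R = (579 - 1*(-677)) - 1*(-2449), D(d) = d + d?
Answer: -184771/8378 ≈ -22.054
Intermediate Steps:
D(d) = 2*d
R = 3705 (R = (579 + 677) + 2449 = 1256 + 2449 = 3705)
j = -71 (j = 13 + (2*2)*(-21) = 13 + 4*(-21) = 13 - 84 = -71)
R/((59*(-10))) + (-224*(-5))/j = 3705/((59*(-10))) - 224*(-5)/(-71) = 3705/(-590) + 1120*(-1/71) = 3705*(-1/590) - 1120/71 = -741/118 - 1120/71 = -184771/8378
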